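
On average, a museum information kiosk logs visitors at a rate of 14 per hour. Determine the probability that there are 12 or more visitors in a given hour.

With mean μ = 14 per hour,
P(N ≥ 12) = 1 − P(N ≤ 11) = 1 − Σ_{j=0}^{11} e^(−μ) μ^j/j! ≈ 0.7400.

0.7400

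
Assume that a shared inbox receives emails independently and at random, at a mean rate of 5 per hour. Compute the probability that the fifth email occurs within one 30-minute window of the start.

Over the interval, μ = 5 × 0.5 = 2.5 (a 30-minute window = 0.5 hours).
The fifth arrival falls in the interval iff at least 5 events occur there: P(S_5 ≤ t) = P(N ≥ 5) = 1 − P(N ≤ 4) ≈ 0.1088.

0.1088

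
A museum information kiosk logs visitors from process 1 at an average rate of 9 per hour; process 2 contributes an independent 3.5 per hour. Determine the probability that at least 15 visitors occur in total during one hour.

0.2750

Independent Poisson processes superpose: combined rate λ = 9 + 3.5 = 12.5 per hour.
So μ = 12.5.
P(N ≥ 15) = 1 − P(N ≤ 14) ≈ 0.2750.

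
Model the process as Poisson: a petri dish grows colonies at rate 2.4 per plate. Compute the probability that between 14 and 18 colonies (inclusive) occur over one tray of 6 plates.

Over the interval, μ = 2.4 × 6 = 14.4 (a tray of 6 plates = 6 plates).
P(14 ≤ N ≤ 18) = Σ_{j=14}^{18} e^(−14.4) · 14.4^j/j! ≈ 0.4365.

0.4365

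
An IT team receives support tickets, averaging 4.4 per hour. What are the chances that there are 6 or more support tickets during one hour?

0.2801

With mean μ = 4.4 per hour,
P(N ≥ 6) = 1 − P(N ≤ 5) = 1 − Σ_{j=0}^{5} e^(−μ) μ^j/j! ≈ 0.2801.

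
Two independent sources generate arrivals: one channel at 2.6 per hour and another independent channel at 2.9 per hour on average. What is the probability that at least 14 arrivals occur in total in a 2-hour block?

Independent Poisson processes superpose: combined rate λ = 2.6 + 2.9 = 5.5 per hour.
Over the interval, μ = 5.5 × 2 = 11 (a 2-hour block = 2 hours).
P(N ≥ 14) = 1 − P(N ≤ 13) ≈ 0.2187.

0.2187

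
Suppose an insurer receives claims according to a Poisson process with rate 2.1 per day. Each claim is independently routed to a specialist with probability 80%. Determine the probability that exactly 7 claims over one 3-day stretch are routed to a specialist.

Thinning: the claims that are routed to a specialist themselves form a Poisson process with rate 0.8 × 2.1 = 1.68 per day.
Over the interval, μ = 1.68 × 3 = 5.04 (a 3-day stretch = 3 days).
P(N = 7) = e^(−5.04) · 5.04^7/7! ≈ 0.1061.

0.1061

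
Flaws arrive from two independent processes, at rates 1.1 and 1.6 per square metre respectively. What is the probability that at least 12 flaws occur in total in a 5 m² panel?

0.6955

Independent Poisson processes superpose: combined rate λ = 1.1 + 1.6 = 2.7 per square metre.
Over the interval, μ = 2.7 × 5 = 13.5 (a 5 m² panel = 5 square metres).
P(N ≥ 12) = 1 − P(N ≤ 11) ≈ 0.6955.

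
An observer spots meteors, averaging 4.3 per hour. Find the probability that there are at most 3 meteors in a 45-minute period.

0.5970

Over the interval, μ = 4.3 × 0.75 = 3.225 (a 45-minute period = 0.75 hours).
P(N ≤ 3) = Σ_{j=0}^{3} e^(−μ) μ^j/j! ≈ 0.5970.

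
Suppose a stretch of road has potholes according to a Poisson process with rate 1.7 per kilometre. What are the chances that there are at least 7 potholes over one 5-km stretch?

0.7438

Over the interval, μ = 1.7 × 5 = 8.5 (a 5-km stretch = 5 kilometres).
P(N ≥ 7) = 1 − P(N ≤ 6) = 1 − Σ_{j=0}^{6} e^(−μ) μ^j/j! ≈ 0.7438.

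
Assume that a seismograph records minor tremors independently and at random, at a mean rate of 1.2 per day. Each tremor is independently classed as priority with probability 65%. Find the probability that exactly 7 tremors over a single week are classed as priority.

Thinning: the tremors that are classed as priority themselves form a Poisson process with rate 0.65 × 1.2 = 0.78 per day.
Over the interval, μ = 0.78 × 7 = 5.46 (a week = 7 days).
P(N = 7) = e^(−5.46) · 5.46^7/7! ≈ 0.1221.

0.1221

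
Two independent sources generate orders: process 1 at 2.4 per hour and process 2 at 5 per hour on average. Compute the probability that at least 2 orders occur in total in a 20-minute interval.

Independent Poisson processes superpose: combined rate λ = 2.4 + 5 = 7.4 per hour.
Over the interval, μ = 7.4 × 1/3 ≈ 2.46667 (a 20-minute interval = 1/3 hours).
P(N ≥ 2) = 1 − P(N ≤ 1) ≈ 0.7058.

0.7058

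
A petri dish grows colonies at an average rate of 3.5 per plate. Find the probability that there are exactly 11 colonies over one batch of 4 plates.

Over the interval, μ = 3.5 × 4 = 14 (a batch of 4 plates = 4 plates).
P(N = 11) = e^(−μ) μ^11/11! = e^(−14) · 14^11/39916800 ≈ 0.0844.

0.0844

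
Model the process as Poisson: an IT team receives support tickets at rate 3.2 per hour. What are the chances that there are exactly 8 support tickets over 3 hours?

Over the interval, μ = 3.2 × 3 = 9.6 (3 hours).
P(N = 8) = e^(−μ) μ^8/8! = e^(−9.6) · 9.6^8/40320 ≈ 0.1212.

0.1212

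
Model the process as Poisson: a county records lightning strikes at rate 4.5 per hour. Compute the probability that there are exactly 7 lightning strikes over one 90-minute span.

Over the interval, μ = 4.5 × 1.5 = 6.75 (a 90-minute span = 1.5 hours).
P(N = 7) = e^(−μ) μ^7/7! = e^(−6.75) · 6.75^7/5040 ≈ 0.1483.

0.1483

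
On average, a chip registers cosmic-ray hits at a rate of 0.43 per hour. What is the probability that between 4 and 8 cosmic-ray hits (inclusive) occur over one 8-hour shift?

0.4415

Over the interval, μ = 0.43 × 8 = 3.44 (an 8-hour shift = 8 hours).
P(4 ≤ N ≤ 8) = Σ_{j=4}^{8} e^(−3.44) · 3.44^j/j! ≈ 0.4415.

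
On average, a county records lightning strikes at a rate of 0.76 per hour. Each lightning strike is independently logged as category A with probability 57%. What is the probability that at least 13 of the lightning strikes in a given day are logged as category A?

Thinning: the lightning strikes that are logged as category A themselves form a Poisson process with rate 0.57 × 0.76 = 0.4332 per hour.
Over the interval, μ = 0.4332 × 24 = 10.3968 (a day = 24 hours).
P(N ≥ 13) = 1 − P(N ≤ 12) ≈ 0.2475.

0.2475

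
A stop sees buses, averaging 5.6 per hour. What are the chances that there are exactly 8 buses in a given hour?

With mean μ = 5.6 per hour,
P(N = 8) = e^(−μ) μ^8/8! = e^(−5.6) · 5.6^8/40320 ≈ 0.0887.

0.0887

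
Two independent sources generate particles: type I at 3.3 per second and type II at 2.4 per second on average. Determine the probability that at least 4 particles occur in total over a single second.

Independent Poisson processes superpose: combined rate λ = 3.3 + 2.4 = 5.7 per second.
So μ = 5.7.
P(N ≥ 4) = 1 − P(N ≤ 3) ≈ 0.8200.

0.8200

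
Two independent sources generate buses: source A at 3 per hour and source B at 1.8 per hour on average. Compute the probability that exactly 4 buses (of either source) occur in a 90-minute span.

Independent Poisson processes superpose: combined rate λ = 3 + 1.8 = 4.8 per hour.
Over the interval, μ = 4.8 × 1.5 = 7.2 (a 90-minute span = 1.5 hours).
P(N = 4) = e^(−7.2) · 7.2^4/4! ≈ 0.0836.

0.0836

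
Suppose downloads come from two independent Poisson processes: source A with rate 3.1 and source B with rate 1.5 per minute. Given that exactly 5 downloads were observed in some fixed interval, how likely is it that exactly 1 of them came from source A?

0.0381

Given the total, each event is independently from source A with probability p = λ_A/(λ_A+λ_B) = 3.1/4.6 ≈ 0.6739.
So K ~ Binomial(5, 3.1/4.6): P(K = 1) = C(5,1) · (3.1/4.6)^1 · (1.5/4.6)^4 ≈ 0.0381.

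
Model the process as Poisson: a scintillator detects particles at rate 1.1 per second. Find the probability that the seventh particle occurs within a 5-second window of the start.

Over the interval, μ = 1.1 × 5 = 5.5 (a 5-second window = 5 seconds).
The seventh arrival falls in the interval iff at least 7 events occur there: P(S_7 ≤ t) = P(N ≥ 7) = 1 − P(N ≤ 6) ≈ 0.3140.

0.3140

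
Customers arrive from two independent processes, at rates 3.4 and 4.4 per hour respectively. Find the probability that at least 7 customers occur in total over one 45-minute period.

Independent Poisson processes superpose: combined rate λ = 3.4 + 4.4 = 7.8 per hour.
Over the interval, μ = 7.8 × 0.75 = 5.85 (a 45-minute period = 0.75 hours).
P(N ≥ 7) = 1 − P(N ≤ 6) ≈ 0.3696.

0.3696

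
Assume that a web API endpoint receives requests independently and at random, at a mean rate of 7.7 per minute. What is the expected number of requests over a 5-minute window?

38.5

E[N] = λt = 7.7 × 5 = 38.5 (a 5-minute window = 5 minutes).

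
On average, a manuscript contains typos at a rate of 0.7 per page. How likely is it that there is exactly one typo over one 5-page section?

0.1057

Over the interval, μ = 0.7 × 5 = 3.5 (a 5-page section = 5 pages).
P(N = 1) = e^(−μ) μ^1/1! = e^(−3.5) · 3.5^1/1 ≈ 0.1057.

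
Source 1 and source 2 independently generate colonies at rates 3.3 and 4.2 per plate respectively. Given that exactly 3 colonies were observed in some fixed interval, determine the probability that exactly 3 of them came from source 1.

0.0852

Given the total, each event is independently from source 1 with probability p = λ_1/(λ_1+λ_2) = 3.3/7.5 = 0.4400.
So K ~ Binomial(3, 3.3/7.5): P(K = 3) = C(3,3) · (3.3/7.5)^3 · (4.2/7.5)^0 ≈ 0.0852.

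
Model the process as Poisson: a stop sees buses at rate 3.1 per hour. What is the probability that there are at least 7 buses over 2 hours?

0.4258

Over the interval, μ = 3.1 × 2 = 6.2 (2 hours).
P(N ≥ 7) = 1 − P(N ≤ 6) = 1 − Σ_{j=0}^{6} e^(−μ) μ^j/j! ≈ 0.4258.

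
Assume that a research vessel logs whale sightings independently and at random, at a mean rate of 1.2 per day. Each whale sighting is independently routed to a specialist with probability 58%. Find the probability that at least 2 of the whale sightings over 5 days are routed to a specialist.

0.8620

Thinning: the whale sightings that are routed to a specialist themselves form a Poisson process with rate 0.58 × 1.2 = 0.696 per day.
Over the interval, μ = 0.696 × 5 = 3.48 (5 days).
P(N ≥ 2) = 1 − P(N ≤ 1) ≈ 0.8620.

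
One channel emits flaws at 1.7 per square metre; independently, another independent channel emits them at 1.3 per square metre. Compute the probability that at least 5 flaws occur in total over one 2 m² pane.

Independent Poisson processes superpose: combined rate λ = 1.7 + 1.3 = 3 per square metre.
Over the interval, μ = 3 × 2 = 6 (a 2 m² pane = 2 square metres).
P(N ≥ 5) = 1 − P(N ≤ 4) ≈ 0.7149.

0.7149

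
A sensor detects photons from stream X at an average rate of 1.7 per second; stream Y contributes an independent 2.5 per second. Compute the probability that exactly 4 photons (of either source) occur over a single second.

Independent Poisson processes superpose: combined rate λ = 1.7 + 2.5 = 4.2 per second.
So μ = 4.2.
P(N = 4) = e^(−4.2) · 4.2^4/4! ≈ 0.1944.

0.1944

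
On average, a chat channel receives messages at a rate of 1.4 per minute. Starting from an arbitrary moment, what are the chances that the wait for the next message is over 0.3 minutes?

0.6570

The wait for the next event is exponential with rate λ = 1.4 per minute.
P(T > 0.3) = e^(−λt) = e^(−1.4 × 0.3) = e^(−0.42) ≈ 0.6570.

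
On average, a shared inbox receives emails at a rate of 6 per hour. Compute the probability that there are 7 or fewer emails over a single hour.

With mean μ = 6 per hour,
P(N ≤ 7) = Σ_{j=0}^{7} e^(−μ) μ^j/j! ≈ 0.7440.

0.7440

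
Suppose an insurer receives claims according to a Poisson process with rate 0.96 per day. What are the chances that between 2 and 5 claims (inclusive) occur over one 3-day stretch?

Over the interval, μ = 0.96 × 3 = 2.88 (a 3-day stretch = 3 days).
P(2 ≤ N ≤ 5) = Σ_{j=2}^{5} e^(−2.88) · 2.88^j/j! ≈ 0.7099.

0.7099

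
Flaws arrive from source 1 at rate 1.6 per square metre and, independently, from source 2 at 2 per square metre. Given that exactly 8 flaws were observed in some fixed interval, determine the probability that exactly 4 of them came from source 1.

0.2602

Given the total, each event is independently from source 1 with probability p = λ_1/(λ_1+λ_2) = 1.6/3.6 ≈ 0.4444.
So K ~ Binomial(8, 1.6/3.6): P(K = 4) = C(8,4) · (1.6/3.6)^4 · (2/3.6)^4 ≈ 0.2602.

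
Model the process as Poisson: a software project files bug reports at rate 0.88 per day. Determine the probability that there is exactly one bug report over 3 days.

0.1884

Over the interval, μ = 0.88 × 3 = 2.64 (3 days).
P(N = 1) = e^(−μ) μ^1/1! = e^(−2.64) · 2.64^1/1 ≈ 0.1884.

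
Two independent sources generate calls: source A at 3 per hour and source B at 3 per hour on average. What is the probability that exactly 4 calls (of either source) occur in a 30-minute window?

0.1680

Independent Poisson processes superpose: combined rate λ = 3 + 3 = 6 per hour.
Over the interval, μ = 6 × 0.5 = 3 (a 30-minute window = 0.5 hours).
P(N = 4) = e^(−3) · 3^4/4! ≈ 0.1680.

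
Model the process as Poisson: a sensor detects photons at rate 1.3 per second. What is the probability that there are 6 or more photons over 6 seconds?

0.7897

Over the interval, μ = 1.3 × 6 = 7.8 (6 seconds).
P(N ≥ 6) = 1 − P(N ≤ 5) = 1 − Σ_{j=0}^{5} e^(−μ) μ^j/j! ≈ 0.7897.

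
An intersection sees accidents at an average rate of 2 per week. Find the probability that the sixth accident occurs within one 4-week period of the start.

Over the interval, μ = 2 × 4 = 8 (a 4-week period = 4 weeks).
The sixth arrival falls in the interval iff at least 6 events occur there: P(S_6 ≤ t) = P(N ≥ 6) = 1 − P(N ≤ 5) ≈ 0.8088.

0.8088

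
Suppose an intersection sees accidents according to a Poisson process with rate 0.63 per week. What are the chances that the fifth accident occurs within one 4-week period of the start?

0.1115

Over the interval, μ = 0.63 × 4 = 2.52 (a 4-week period = 4 weeks).
The fifth arrival falls in the interval iff at least 5 events occur there: P(S_5 ≤ t) = P(N ≥ 5) = 1 − P(N ≤ 4) ≈ 0.1115.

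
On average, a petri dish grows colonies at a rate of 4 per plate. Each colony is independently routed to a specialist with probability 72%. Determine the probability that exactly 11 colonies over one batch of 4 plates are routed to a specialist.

Thinning: the colonies that are routed to a specialist themselves form a Poisson process with rate 0.72 × 4 = 2.88 per plate.
Over the interval, μ = 2.88 × 4 = 11.52 (a batch of 4 plates = 4 plates).
P(N = 11) = e^(−11.52) · 11.52^11/11! ≈ 0.1180.

0.1180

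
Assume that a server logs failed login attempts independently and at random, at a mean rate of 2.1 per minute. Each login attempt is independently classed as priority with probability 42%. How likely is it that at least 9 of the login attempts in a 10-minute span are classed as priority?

Thinning: the login attempts that are classed as priority themselves form a Poisson process with rate 0.42 × 2.1 = 0.882 per minute.
Over the interval, μ = 0.882 × 10 = 8.82 (a 10-minute span = 10 minutes).
P(N ≥ 9) = 1 − P(N ≤ 8) ≈ 0.5204.

0.5204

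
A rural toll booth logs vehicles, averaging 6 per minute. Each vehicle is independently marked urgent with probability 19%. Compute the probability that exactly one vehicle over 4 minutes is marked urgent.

0.0477

Thinning: the vehicles that are marked urgent themselves form a Poisson process with rate 0.19 × 6 = 1.14 per minute.
Over the interval, μ = 1.14 × 4 = 4.56 (4 minutes).
P(N = 1) = e^(−4.56) · 4.56^1/1! ≈ 0.0477.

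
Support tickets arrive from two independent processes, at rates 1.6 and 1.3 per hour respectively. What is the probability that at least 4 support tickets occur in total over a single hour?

0.3304

Independent Poisson processes superpose: combined rate λ = 1.6 + 1.3 = 2.9 per hour.
So μ = 2.9.
P(N ≥ 4) = 1 − P(N ≤ 3) ≈ 0.3304.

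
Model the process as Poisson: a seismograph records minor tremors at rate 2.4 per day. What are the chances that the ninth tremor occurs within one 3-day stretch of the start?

Over the interval, μ = 2.4 × 3 = 7.2 (a 3-day stretch = 3 days).
The ninth arrival falls in the interval iff at least 9 events occur there: P(S_9 ≤ t) = P(N ≥ 9) = 1 − P(N ≤ 8) ≈ 0.2973.

0.2973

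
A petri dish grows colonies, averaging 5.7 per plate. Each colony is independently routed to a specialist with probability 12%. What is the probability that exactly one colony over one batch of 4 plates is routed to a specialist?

Thinning: the colonies that are routed to a specialist themselves form a Poisson process with rate 0.12 × 5.7 = 0.684 per plate.
Over the interval, μ = 0.684 × 4 = 2.736 (a batch of 4 plates = 4 plates).
P(N = 1) = e^(−2.736) · 2.736^1/1! ≈ 0.1774.

0.1774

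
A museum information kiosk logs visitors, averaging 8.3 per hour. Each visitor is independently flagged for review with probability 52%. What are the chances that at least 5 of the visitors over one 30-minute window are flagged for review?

0.0680

Thinning: the visitors that are flagged for review themselves form a Poisson process with rate 0.52 × 8.3 = 4.316 per hour.
Over the interval, μ = 4.316 × 0.5 = 2.158 (a 30-minute window = 0.5 hours).
P(N ≥ 5) = 1 − P(N ≤ 4) ≈ 0.0680.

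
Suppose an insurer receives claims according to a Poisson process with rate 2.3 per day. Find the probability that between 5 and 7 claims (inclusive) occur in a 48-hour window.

Over the interval, μ = 2.3 × 2 = 4.6 (a 48-hour window = 2 days).
P(5 ≤ N ≤ 7) = Σ_{j=5}^{7} e^(−4.6) · 4.6^j/j! ≈ 0.3917.

0.3917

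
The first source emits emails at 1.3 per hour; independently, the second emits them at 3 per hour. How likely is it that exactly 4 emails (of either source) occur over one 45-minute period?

Independent Poisson processes superpose: combined rate λ = 1.3 + 3 = 4.3 per hour.
Over the interval, μ = 4.3 × 0.75 = 3.225 (a 45-minute period = 0.75 hours).
P(N = 4) = e^(−3.225) · 3.225^4/4! ≈ 0.1792.

0.1792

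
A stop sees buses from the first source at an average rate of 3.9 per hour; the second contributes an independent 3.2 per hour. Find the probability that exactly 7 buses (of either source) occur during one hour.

0.1489

Independent Poisson processes superpose: combined rate λ = 3.9 + 3.2 = 7.1 per hour.
So μ = 7.1.
P(N = 7) = e^(−7.1) · 7.1^7/7! ≈ 0.1489.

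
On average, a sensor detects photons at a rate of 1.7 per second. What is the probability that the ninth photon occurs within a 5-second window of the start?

Over the interval, μ = 1.7 × 5 = 8.5 (a 5-second window = 5 seconds).
The ninth arrival falls in the interval iff at least 9 events occur there: P(S_9 ≤ t) = P(N ≥ 9) = 1 − P(N ≤ 8) ≈ 0.4769.

0.4769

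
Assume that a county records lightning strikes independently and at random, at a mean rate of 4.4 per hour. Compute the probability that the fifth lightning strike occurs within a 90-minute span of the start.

0.7873

Over the interval, μ = 4.4 × 1.5 = 6.6 (a 90-minute span = 1.5 hours).
The fifth arrival falls in the interval iff at least 5 events occur there: P(S_5 ≤ t) = P(N ≥ 5) = 1 − P(N ≤ 4) ≈ 0.7873.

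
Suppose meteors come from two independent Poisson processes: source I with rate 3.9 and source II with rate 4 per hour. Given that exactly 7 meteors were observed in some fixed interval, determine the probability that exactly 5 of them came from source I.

Given the total, each event is independently from source I with probability p = λ_I/(λ_I+λ_II) = 3.9/7.9 ≈ 0.4937.
So K ~ Binomial(7, 3.9/7.9): P(K = 5) = C(7,5) · (3.9/7.9)^5 · (4/7.9)^2 ≈ 0.1579.

0.1579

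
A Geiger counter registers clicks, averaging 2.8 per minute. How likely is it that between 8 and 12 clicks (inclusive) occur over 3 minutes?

Over the interval, μ = 2.8 × 3 = 8.4 (3 minutes).
P(8 ≤ N ≤ 12) = Σ_{j=8}^{12} e^(−8.4) · 8.4^j/j! ≈ 0.5163.

0.5163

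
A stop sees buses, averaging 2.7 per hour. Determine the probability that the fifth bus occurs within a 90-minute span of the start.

Over the interval, μ = 2.7 × 1.5 = 4.05 (a 90-minute span = 1.5 hours).
The fifth arrival falls in the interval iff at least 5 events occur there: P(S_5 ≤ t) = P(N ≥ 5) = 1 − P(N ≤ 4) ≈ 0.3809.

0.3809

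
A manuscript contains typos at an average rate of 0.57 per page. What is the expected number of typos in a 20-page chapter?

11.4

E[N] = λt = 0.57 × 20 = 11.4 (a 20-page chapter = 20 pages).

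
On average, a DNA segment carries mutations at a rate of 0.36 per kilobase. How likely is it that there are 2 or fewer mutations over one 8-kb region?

0.4506

Over the interval, μ = 0.36 × 8 = 2.88 (an 8-kb region = 8 kilobases).
P(N ≤ 2) = Σ_{j=0}^{2} e^(−μ) μ^j/j! ≈ 0.4506.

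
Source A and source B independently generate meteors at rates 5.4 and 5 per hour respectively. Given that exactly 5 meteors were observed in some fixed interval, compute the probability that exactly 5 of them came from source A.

0.0377

Given the total, each event is independently from source A with probability p = λ_A/(λ_A+λ_B) = 5.4/10.4 ≈ 0.5192.
So K ~ Binomial(5, 5.4/10.4): P(K = 5) = C(5,5) · (5.4/10.4)^5 · (5/10.4)^0 ≈ 0.0377.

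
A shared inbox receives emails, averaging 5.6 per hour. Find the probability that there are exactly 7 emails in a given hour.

With mean μ = 5.6 per hour,
P(N = 7) = e^(−μ) μ^7/7! = e^(−5.6) · 5.6^7/5040 ≈ 0.1267.

0.1267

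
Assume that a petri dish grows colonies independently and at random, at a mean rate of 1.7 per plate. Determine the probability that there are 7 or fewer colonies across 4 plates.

Over the interval, μ = 1.7 × 4 = 6.8 (4 plates).
P(N ≤ 7) = Σ_{j=0}^{7} e^(−μ) μ^j/j! ≈ 0.6285.

0.6285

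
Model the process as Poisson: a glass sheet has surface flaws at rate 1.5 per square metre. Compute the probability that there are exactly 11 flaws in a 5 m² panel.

Over the interval, μ = 1.5 × 5 = 7.5 (a 5 m² panel = 5 square metres).
P(N = 11) = e^(−μ) μ^11/11! = e^(−7.5) · 7.5^11/39916800 ≈ 0.0585.

0.0585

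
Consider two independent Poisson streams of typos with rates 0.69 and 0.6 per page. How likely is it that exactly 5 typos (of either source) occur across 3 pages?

0.1509

Independent Poisson processes superpose: combined rate λ = 0.69 + 0.6 = 1.29 per page.
Over the interval, μ = 1.29 × 3 = 3.87 (3 pages).
P(N = 5) = e^(−3.87) · 3.87^5/5! ≈ 0.1509.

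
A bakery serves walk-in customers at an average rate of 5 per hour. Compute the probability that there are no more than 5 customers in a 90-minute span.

Over the interval, μ = 5 × 1.5 = 7.5 (a 90-minute span = 1.5 hours).
P(N ≤ 5) = Σ_{j=0}^{5} e^(−μ) μ^j/j! ≈ 0.2414.

0.2414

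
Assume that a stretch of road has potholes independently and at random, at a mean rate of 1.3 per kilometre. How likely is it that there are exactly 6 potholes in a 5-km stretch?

Over the interval, μ = 1.3 × 5 = 6.5 (a 5-km stretch = 5 kilometres).
P(N = 6) = e^(−μ) μ^6/6! = e^(−6.5) · 6.5^6/720 ≈ 0.1575.

0.1575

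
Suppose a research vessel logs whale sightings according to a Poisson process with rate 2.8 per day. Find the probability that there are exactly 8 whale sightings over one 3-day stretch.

Over the interval, μ = 2.8 × 3 = 8.4 (a 3-day stretch = 3 days).
P(N = 8) = e^(−μ) μ^8/8! = e^(−8.4) · 8.4^8/40320 ≈ 0.1382.

0.1382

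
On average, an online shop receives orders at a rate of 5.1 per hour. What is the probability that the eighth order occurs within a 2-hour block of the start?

Over the interval, μ = 5.1 × 2 = 10.2 (a 2-hour block = 2 hours).
The eighth arrival falls in the interval iff at least 8 events occur there: P(S_8 ≤ t) = P(N ≥ 8) = 1 − P(N ≤ 7) ≈ 0.7973.

0.7973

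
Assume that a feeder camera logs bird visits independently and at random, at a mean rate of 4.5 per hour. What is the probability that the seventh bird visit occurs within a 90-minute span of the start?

0.5124

Over the interval, μ = 4.5 × 1.5 = 6.75 (a 90-minute span = 1.5 hours).
The seventh arrival falls in the interval iff at least 7 events occur there: P(S_7 ≤ t) = P(N ≥ 7) = 1 − P(N ≤ 6) ≈ 0.5124.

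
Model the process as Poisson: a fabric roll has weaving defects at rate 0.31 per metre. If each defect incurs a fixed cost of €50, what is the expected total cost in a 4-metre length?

€62

E[N] = 0.31 × 4 = 1.24 (a 4-metre length = 4 metres); E[cost] = 1.24 × €50 = €62.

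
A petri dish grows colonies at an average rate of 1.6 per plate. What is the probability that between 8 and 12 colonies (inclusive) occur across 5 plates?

Over the interval, μ = 1.6 × 5 = 8 (5 plates).
P(8 ≤ N ≤ 12) = Σ_{j=8}^{12} e^(−8) · 8^j/j! ≈ 0.4832.

0.4832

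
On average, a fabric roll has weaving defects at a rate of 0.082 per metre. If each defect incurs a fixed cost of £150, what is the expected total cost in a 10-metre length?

E[N] = 0.082 × 10 = 0.82 (a 10-metre length = 10 metres); E[cost] = 0.82 × £150 = £123.

£123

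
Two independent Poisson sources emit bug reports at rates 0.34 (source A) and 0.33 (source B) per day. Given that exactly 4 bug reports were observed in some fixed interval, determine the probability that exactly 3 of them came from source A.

0.2575

Given the total, each event is independently from source A with probability p = λ_A/(λ_A+λ_B) = 0.34/0.67 ≈ 0.5075.
So K ~ Binomial(4, 0.34/0.67): P(K = 3) = C(4,3) · (0.34/0.67)^3 · (0.33/0.67)^1 ≈ 0.2575.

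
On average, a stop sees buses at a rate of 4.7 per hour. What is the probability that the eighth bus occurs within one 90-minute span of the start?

Over the interval, μ = 4.7 × 1.5 = 7.05 (a 90-minute span = 1.5 hours).
The eighth arrival falls in the interval iff at least 8 events occur there: P(S_8 ≤ t) = P(N ≥ 8) = 1 − P(N ≤ 7) ≈ 0.4087.

0.4087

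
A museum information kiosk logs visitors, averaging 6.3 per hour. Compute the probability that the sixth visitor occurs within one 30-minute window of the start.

Over the interval, μ = 6.3 × 0.5 = 3.15 (a 30-minute window = 0.5 hours).
The sixth arrival falls in the interval iff at least 6 events occur there: P(S_6 ≤ t) = P(N ≥ 6) = 1 − P(N ≤ 5) ≈ 0.0998.

0.0998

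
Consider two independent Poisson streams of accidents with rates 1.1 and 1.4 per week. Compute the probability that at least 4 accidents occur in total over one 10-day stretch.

0.4787

Independent Poisson processes superpose: combined rate λ = 1.1 + 1.4 = 2.5 per week.
Over the interval, μ = 2.5 × 10/7 ≈ 3.57143 (a 10-day stretch = 10/7 weeks).
P(N ≥ 4) = 1 − P(N ≤ 3) ≈ 0.4787.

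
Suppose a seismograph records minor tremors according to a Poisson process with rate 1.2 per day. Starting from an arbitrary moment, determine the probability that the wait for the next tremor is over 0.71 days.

0.4266

The wait for the next event is exponential with rate λ = 1.2 per day.
P(T > 0.71) = e^(−λt) = e^(−1.2 × 0.71) = e^(−0.852) ≈ 0.4266.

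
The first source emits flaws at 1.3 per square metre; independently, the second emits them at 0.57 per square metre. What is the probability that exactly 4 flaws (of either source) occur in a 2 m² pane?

Independent Poisson processes superpose: combined rate λ = 1.3 + 0.57 = 1.87 per square metre.
Over the interval, μ = 1.87 × 2 = 3.74 (a 2 m² pane = 2 square metres).
P(N = 4) = e^(−3.74) · 3.74^4/4! ≈ 0.1936.

0.1936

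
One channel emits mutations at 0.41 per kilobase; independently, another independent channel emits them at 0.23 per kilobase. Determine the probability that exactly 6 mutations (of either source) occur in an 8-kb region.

Independent Poisson processes superpose: combined rate λ = 0.41 + 0.23 = 0.64 per kilobase.
Over the interval, μ = 0.64 × 8 = 5.12 (an 8-kb region = 8 kilobases).
P(N = 6) = e^(−5.12) · 5.12^6/6! ≈ 0.1495.

0.1495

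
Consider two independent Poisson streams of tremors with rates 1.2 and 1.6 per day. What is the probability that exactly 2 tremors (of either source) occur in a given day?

0.2384

Independent Poisson processes superpose: combined rate λ = 1.2 + 1.6 = 2.8 per day.
So μ = 2.8.
P(N = 2) = e^(−2.8) · 2.8^2/2! ≈ 0.2384.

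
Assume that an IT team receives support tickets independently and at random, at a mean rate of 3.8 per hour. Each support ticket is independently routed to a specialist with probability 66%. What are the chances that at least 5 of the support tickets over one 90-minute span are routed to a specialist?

Thinning: the support tickets that are routed to a specialist themselves form a Poisson process with rate 0.66 × 3.8 = 2.508 per hour.
Over the interval, μ = 2.508 × 1.5 = 3.762 (a 90-minute span = 1.5 hours).
P(N ≥ 5) = 1 − P(N ≤ 4) ≈ 0.3248.

0.3248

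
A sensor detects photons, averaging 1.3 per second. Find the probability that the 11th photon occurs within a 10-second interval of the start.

0.7483

Over the interval, μ = 1.3 × 10 = 13 (a 10-second interval = 10 seconds).
The 11th arrival falls in the interval iff at least 11 events occur there: P(S_11 ≤ t) = P(N ≥ 11) = 1 − P(N ≤ 10) ≈ 0.7483.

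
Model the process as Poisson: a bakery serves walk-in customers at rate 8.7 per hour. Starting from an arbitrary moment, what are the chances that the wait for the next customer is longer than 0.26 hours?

The wait for the next event is exponential with rate λ = 8.7 per hour.
P(T > 0.26) = e^(−λt) = e^(−8.7 × 0.26) = e^(−2.262) ≈ 0.1041.

0.1041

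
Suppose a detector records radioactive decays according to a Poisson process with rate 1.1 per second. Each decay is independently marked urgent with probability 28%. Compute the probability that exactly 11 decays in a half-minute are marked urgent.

0.1019

Thinning: the decays that are marked urgent themselves form a Poisson process with rate 0.28 × 1.1 = 0.308 per second.
Over the interval, μ = 0.308 × 30 = 9.24 (a half-minute = 30 seconds).
P(N = 11) = e^(−9.24) · 9.24^11/11! ≈ 0.1019.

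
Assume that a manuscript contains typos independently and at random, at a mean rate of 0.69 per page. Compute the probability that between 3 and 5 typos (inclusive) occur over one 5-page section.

Over the interval, μ = 0.69 × 5 = 3.45 (a 5-page section = 5 pages).
P(3 ≤ N ≤ 5) = Σ_{j=3}^{5} e^(−3.45) · 3.45^j/j! ≈ 0.5340.

0.5340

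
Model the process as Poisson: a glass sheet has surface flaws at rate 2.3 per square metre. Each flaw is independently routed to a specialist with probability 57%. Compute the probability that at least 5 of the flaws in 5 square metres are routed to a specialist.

Thinning: the flaws that are routed to a specialist themselves form a Poisson process with rate 0.57 × 2.3 = 1.311 per square metre.
Over the interval, μ = 1.311 × 5 = 6.555 (5 square metres).
P(N ≥ 5) = 1 − P(N ≤ 4) ≈ 0.7824.

0.7824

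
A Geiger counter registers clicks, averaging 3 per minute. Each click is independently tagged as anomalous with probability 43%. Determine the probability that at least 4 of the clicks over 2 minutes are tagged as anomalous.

Thinning: the clicks that are tagged as anomalous themselves form a Poisson process with rate 0.43 × 3 = 1.29 per minute.
Over the interval, μ = 1.29 × 2 = 2.58 (2 minutes).
P(N ≥ 4) = 1 − P(N ≤ 3) ≈ 0.2597.

0.2597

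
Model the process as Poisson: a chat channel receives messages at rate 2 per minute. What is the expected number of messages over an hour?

E[N] = λt = 2 × 60 = 120 (an hour = 60 minutes).

120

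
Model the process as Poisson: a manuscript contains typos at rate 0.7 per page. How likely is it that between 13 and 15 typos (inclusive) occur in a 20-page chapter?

0.3109

Over the interval, μ = 0.7 × 20 = 14 (a 20-page chapter = 20 pages).
P(13 ≤ N ≤ 15) = Σ_{j=13}^{15} e^(−14) · 14^j/j! ≈ 0.3109.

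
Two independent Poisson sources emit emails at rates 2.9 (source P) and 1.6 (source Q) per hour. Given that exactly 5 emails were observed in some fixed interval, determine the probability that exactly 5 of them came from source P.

Given the total, each event is independently from source P with probability p = λ_P/(λ_P+λ_Q) = 2.9/4.5 ≈ 0.6444.
So K ~ Binomial(5, 2.9/4.5): P(K = 5) = C(5,5) · (2.9/4.5)^5 · (1.6/4.5)^0 ≈ 0.1112.

0.1112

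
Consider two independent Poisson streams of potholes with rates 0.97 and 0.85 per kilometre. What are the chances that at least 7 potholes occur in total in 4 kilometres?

0.5911

Independent Poisson processes superpose: combined rate λ = 0.97 + 0.85 = 1.82 per kilometre.
Over the interval, μ = 1.82 × 4 = 7.28 (4 kilometres).
P(N ≥ 7) = 1 − P(N ≤ 6) ≈ 0.5911.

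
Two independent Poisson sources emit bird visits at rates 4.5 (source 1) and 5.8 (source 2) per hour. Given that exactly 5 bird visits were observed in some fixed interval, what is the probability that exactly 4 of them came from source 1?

Given the total, each event is independently from source 1 with probability p = λ_1/(λ_1+λ_2) = 4.5/10.3 ≈ 0.4369.
So K ~ Binomial(5, 4.5/10.3): P(K = 4) = C(5,4) · (4.5/10.3)^4 · (5.8/10.3)^1 ≈ 0.1026.

0.1026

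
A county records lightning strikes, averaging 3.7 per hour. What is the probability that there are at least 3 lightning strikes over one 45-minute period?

0.5246

Over the interval, μ = 3.7 × 0.75 = 2.775 (a 45-minute period = 0.75 hours).
P(N ≥ 3) = 1 − P(N ≤ 2) = 1 − Σ_{j=0}^{2} e^(−μ) μ^j/j! ≈ 0.5246.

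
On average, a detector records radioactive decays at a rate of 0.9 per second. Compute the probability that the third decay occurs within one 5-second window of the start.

Over the interval, μ = 0.9 × 5 = 4.5 (a 5-second window = 5 seconds).
The third arrival falls in the interval iff at least 3 events occur there: P(S_3 ≤ t) = P(N ≥ 3) = 1 − P(N ≤ 2) ≈ 0.8264.

0.8264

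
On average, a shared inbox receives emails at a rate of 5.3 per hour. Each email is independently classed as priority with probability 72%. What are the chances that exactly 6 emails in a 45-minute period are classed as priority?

0.0436

Thinning: the emails that are classed as priority themselves form a Poisson process with rate 0.72 × 5.3 = 3.816 per hour.
Over the interval, μ = 3.816 × 0.75 = 2.862 (a 45-minute period = 0.75 hours).
P(N = 6) = e^(−2.862) · 2.862^6/6! ≈ 0.0436.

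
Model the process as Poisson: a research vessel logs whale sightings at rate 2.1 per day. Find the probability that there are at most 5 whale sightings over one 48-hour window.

Over the interval, μ = 2.1 × 2 = 4.2 (a 48-hour window = 2 days).
P(N ≤ 5) = Σ_{j=0}^{5} e^(−μ) μ^j/j! ≈ 0.7531.

0.7531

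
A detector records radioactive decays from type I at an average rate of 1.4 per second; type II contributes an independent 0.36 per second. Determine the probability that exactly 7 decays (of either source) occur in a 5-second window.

0.1222

Independent Poisson processes superpose: combined rate λ = 1.4 + 0.36 = 1.76 per second.
Over the interval, μ = 1.76 × 5 = 8.8 (a 5-second window = 5 seconds).
P(N = 7) = e^(−8.8) · 8.8^7/7! ≈ 0.1222.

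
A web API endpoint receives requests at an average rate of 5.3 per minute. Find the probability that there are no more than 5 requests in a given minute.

With mean μ = 5.3 per minute,
P(N ≤ 5) = Σ_{j=0}^{5} e^(−μ) μ^j/j! ≈ 0.5635.

0.5635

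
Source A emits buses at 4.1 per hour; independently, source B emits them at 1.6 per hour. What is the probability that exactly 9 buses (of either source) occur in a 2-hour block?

Independent Poisson processes superpose: combined rate λ = 4.1 + 1.6 = 5.7 per hour.
Over the interval, μ = 5.7 × 2 = 11.4 (a 2-hour block = 2 hours).
P(N = 9) = e^(−11.4) · 11.4^9/9! ≈ 0.1003.

0.1003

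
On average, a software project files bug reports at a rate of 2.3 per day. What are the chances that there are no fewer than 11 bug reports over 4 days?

Over the interval, μ = 2.3 × 4 = 9.2 (4 days).
P(N ≥ 11) = 1 − P(N ≤ 10) = 1 − Σ_{j=0}^{10} e^(−μ) μ^j/j! ≈ 0.3180.

0.3180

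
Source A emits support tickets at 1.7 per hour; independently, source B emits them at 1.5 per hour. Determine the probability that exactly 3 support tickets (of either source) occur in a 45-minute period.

0.2090

Independent Poisson processes superpose: combined rate λ = 1.7 + 1.5 = 3.2 per hour.
Over the interval, μ = 3.2 × 0.75 = 2.4 (a 45-minute period = 0.75 hours).
P(N = 3) = e^(−2.4) · 2.4^3/3! ≈ 0.2090.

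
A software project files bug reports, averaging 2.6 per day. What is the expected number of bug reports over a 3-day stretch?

7.8

E[N] = λt = 2.6 × 3 = 7.8 (a 3-day stretch = 3 days).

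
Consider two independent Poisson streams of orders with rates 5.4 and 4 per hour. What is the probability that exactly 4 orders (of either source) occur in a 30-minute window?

0.1849

Independent Poisson processes superpose: combined rate λ = 5.4 + 4 = 9.4 per hour.
Over the interval, μ = 9.4 × 0.5 = 4.7 (a 30-minute window = 0.5 hours).
P(N = 4) = e^(−4.7) · 4.7^4/4! ≈ 0.1849.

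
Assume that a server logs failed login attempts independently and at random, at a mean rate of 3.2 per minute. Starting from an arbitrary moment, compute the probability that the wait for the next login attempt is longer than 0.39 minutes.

0.2871

The wait for the next event is exponential with rate λ = 3.2 per minute.
P(T > 0.39) = e^(−λt) = e^(−3.2 × 0.39) = e^(−1.248) ≈ 0.2871.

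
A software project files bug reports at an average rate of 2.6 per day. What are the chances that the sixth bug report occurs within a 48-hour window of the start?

0.4191

Over the interval, μ = 2.6 × 2 = 5.2 (a 48-hour window = 2 days).
The sixth arrival falls in the interval iff at least 6 events occur there: P(S_6 ≤ t) = P(N ≥ 6) = 1 − P(N ≤ 5) ≈ 0.4191.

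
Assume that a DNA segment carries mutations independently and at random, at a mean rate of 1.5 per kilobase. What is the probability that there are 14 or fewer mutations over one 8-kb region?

Over the interval, μ = 1.5 × 8 = 12 (an 8-kb region = 8 kilobases).
P(N ≤ 14) = Σ_{j=0}^{14} e^(−μ) μ^j/j! ≈ 0.7720.

0.7720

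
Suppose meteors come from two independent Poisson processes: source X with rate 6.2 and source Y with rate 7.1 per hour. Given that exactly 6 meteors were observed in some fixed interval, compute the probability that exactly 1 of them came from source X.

Given the total, each event is independently from source X with probability p = λ_X/(λ_X+λ_Y) = 6.2/13.3 ≈ 0.4662.
So K ~ Binomial(6, 6.2/13.3): P(K = 1) = C(6,1) · (6.2/13.3)^1 · (7.1/13.3)^5 ≈ 0.1213.

0.1213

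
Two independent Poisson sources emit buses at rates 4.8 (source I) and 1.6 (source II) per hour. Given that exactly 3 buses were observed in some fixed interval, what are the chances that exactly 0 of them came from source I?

Given the total, each event is independently from source I with probability p = λ_I/(λ_I+λ_II) = 4.8/6.4 = 0.7500.
So K ~ Binomial(3, 4.8/6.4): P(K = 0) = C(3,0) · (4.8/6.4)^0 · (1.6/6.4)^3 ≈ 0.0156.

0.0156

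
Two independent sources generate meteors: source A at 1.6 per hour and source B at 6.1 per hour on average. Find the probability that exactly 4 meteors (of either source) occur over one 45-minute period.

0.1439

Independent Poisson processes superpose: combined rate λ = 1.6 + 6.1 = 7.7 per hour.
Over the interval, μ = 7.7 × 0.75 = 5.775 (a 45-minute period = 0.75 hours).
P(N = 4) = e^(−5.775) · 5.775^4/4! ≈ 0.1439.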